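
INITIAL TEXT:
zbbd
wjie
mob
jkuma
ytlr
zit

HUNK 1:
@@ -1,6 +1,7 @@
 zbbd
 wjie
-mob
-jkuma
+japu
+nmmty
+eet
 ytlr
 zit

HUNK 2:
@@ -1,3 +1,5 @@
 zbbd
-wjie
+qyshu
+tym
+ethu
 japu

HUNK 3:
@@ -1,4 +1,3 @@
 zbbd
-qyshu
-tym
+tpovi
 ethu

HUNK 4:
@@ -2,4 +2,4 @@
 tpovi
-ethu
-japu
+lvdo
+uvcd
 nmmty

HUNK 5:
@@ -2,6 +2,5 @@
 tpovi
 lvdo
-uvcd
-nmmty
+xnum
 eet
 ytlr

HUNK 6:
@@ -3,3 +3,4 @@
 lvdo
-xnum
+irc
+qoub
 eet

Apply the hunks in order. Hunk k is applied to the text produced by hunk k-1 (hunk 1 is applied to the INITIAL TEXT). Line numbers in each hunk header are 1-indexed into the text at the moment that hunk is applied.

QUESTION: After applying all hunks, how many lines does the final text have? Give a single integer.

Hunk 1: at line 1 remove [mob,jkuma] add [japu,nmmty,eet] -> 7 lines: zbbd wjie japu nmmty eet ytlr zit
Hunk 2: at line 1 remove [wjie] add [qyshu,tym,ethu] -> 9 lines: zbbd qyshu tym ethu japu nmmty eet ytlr zit
Hunk 3: at line 1 remove [qyshu,tym] add [tpovi] -> 8 lines: zbbd tpovi ethu japu nmmty eet ytlr zit
Hunk 4: at line 2 remove [ethu,japu] add [lvdo,uvcd] -> 8 lines: zbbd tpovi lvdo uvcd nmmty eet ytlr zit
Hunk 5: at line 2 remove [uvcd,nmmty] add [xnum] -> 7 lines: zbbd tpovi lvdo xnum eet ytlr zit
Hunk 6: at line 3 remove [xnum] add [irc,qoub] -> 8 lines: zbbd tpovi lvdo irc qoub eet ytlr zit
Final line count: 8

Answer: 8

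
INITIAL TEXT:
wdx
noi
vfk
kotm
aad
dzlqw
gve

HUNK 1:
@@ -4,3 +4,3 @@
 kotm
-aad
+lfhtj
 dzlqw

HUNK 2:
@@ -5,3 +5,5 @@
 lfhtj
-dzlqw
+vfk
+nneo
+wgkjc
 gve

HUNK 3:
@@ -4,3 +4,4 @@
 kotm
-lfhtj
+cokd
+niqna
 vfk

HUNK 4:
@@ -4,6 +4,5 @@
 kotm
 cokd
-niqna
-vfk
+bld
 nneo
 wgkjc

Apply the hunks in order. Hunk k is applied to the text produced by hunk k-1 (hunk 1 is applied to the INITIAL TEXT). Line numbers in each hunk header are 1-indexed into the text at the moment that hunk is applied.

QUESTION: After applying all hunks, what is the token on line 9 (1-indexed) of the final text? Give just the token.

Answer: gve

Derivation:
Hunk 1: at line 4 remove [aad] add [lfhtj] -> 7 lines: wdx noi vfk kotm lfhtj dzlqw gve
Hunk 2: at line 5 remove [dzlqw] add [vfk,nneo,wgkjc] -> 9 lines: wdx noi vfk kotm lfhtj vfk nneo wgkjc gve
Hunk 3: at line 4 remove [lfhtj] add [cokd,niqna] -> 10 lines: wdx noi vfk kotm cokd niqna vfk nneo wgkjc gve
Hunk 4: at line 4 remove [niqna,vfk] add [bld] -> 9 lines: wdx noi vfk kotm cokd bld nneo wgkjc gve
Final line 9: gve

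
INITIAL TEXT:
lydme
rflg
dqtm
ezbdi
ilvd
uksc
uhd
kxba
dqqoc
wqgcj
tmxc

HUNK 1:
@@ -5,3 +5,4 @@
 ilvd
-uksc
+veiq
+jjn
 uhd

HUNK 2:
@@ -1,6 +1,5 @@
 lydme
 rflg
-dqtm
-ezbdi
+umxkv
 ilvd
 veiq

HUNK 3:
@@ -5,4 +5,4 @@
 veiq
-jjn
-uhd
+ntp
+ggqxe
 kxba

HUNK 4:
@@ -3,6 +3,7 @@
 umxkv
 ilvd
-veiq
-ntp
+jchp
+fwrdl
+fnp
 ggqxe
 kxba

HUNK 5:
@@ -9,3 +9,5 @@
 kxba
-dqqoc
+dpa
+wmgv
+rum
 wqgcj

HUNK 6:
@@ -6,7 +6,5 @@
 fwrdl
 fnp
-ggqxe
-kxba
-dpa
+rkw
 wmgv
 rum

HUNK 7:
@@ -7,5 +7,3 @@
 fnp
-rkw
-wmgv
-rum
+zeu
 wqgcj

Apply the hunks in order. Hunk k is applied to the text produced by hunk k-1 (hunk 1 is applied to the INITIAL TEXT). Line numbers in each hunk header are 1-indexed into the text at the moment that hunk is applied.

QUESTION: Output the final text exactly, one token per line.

Answer: lydme
rflg
umxkv
ilvd
jchp
fwrdl
fnp
zeu
wqgcj
tmxc

Derivation:
Hunk 1: at line 5 remove [uksc] add [veiq,jjn] -> 12 lines: lydme rflg dqtm ezbdi ilvd veiq jjn uhd kxba dqqoc wqgcj tmxc
Hunk 2: at line 1 remove [dqtm,ezbdi] add [umxkv] -> 11 lines: lydme rflg umxkv ilvd veiq jjn uhd kxba dqqoc wqgcj tmxc
Hunk 3: at line 5 remove [jjn,uhd] add [ntp,ggqxe] -> 11 lines: lydme rflg umxkv ilvd veiq ntp ggqxe kxba dqqoc wqgcj tmxc
Hunk 4: at line 3 remove [veiq,ntp] add [jchp,fwrdl,fnp] -> 12 lines: lydme rflg umxkv ilvd jchp fwrdl fnp ggqxe kxba dqqoc wqgcj tmxc
Hunk 5: at line 9 remove [dqqoc] add [dpa,wmgv,rum] -> 14 lines: lydme rflg umxkv ilvd jchp fwrdl fnp ggqxe kxba dpa wmgv rum wqgcj tmxc
Hunk 6: at line 6 remove [ggqxe,kxba,dpa] add [rkw] -> 12 lines: lydme rflg umxkv ilvd jchp fwrdl fnp rkw wmgv rum wqgcj tmxc
Hunk 7: at line 7 remove [rkw,wmgv,rum] add [zeu] -> 10 lines: lydme rflg umxkv ilvd jchp fwrdl fnp zeu wqgcj tmxc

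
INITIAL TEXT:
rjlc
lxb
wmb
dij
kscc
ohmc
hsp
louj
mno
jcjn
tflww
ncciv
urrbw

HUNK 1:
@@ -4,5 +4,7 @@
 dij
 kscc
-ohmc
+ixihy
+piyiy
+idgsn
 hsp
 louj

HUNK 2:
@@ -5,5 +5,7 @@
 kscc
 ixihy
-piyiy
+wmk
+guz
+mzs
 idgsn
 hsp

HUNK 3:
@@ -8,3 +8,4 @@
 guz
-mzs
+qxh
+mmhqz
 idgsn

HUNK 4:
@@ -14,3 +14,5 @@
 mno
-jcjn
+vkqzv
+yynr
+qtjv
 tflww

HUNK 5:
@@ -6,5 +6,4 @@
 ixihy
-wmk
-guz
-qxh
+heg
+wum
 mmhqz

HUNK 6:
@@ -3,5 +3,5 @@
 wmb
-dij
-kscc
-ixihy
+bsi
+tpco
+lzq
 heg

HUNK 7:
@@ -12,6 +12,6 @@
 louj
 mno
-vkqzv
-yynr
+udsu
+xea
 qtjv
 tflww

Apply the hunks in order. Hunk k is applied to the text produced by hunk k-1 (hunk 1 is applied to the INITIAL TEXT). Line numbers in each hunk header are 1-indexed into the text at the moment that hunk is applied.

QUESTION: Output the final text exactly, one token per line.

Answer: rjlc
lxb
wmb
bsi
tpco
lzq
heg
wum
mmhqz
idgsn
hsp
louj
mno
udsu
xea
qtjv
tflww
ncciv
urrbw

Derivation:
Hunk 1: at line 4 remove [ohmc] add [ixihy,piyiy,idgsn] -> 15 lines: rjlc lxb wmb dij kscc ixihy piyiy idgsn hsp louj mno jcjn tflww ncciv urrbw
Hunk 2: at line 5 remove [piyiy] add [wmk,guz,mzs] -> 17 lines: rjlc lxb wmb dij kscc ixihy wmk guz mzs idgsn hsp louj mno jcjn tflww ncciv urrbw
Hunk 3: at line 8 remove [mzs] add [qxh,mmhqz] -> 18 lines: rjlc lxb wmb dij kscc ixihy wmk guz qxh mmhqz idgsn hsp louj mno jcjn tflww ncciv urrbw
Hunk 4: at line 14 remove [jcjn] add [vkqzv,yynr,qtjv] -> 20 lines: rjlc lxb wmb dij kscc ixihy wmk guz qxh mmhqz idgsn hsp louj mno vkqzv yynr qtjv tflww ncciv urrbw
Hunk 5: at line 6 remove [wmk,guz,qxh] add [heg,wum] -> 19 lines: rjlc lxb wmb dij kscc ixihy heg wum mmhqz idgsn hsp louj mno vkqzv yynr qtjv tflww ncciv urrbw
Hunk 6: at line 3 remove [dij,kscc,ixihy] add [bsi,tpco,lzq] -> 19 lines: rjlc lxb wmb bsi tpco lzq heg wum mmhqz idgsn hsp louj mno vkqzv yynr qtjv tflww ncciv urrbw
Hunk 7: at line 12 remove [vkqzv,yynr] add [udsu,xea] -> 19 lines: rjlc lxb wmb bsi tpco lzq heg wum mmhqz idgsn hsp louj mno udsu xea qtjv tflww ncciv urrbw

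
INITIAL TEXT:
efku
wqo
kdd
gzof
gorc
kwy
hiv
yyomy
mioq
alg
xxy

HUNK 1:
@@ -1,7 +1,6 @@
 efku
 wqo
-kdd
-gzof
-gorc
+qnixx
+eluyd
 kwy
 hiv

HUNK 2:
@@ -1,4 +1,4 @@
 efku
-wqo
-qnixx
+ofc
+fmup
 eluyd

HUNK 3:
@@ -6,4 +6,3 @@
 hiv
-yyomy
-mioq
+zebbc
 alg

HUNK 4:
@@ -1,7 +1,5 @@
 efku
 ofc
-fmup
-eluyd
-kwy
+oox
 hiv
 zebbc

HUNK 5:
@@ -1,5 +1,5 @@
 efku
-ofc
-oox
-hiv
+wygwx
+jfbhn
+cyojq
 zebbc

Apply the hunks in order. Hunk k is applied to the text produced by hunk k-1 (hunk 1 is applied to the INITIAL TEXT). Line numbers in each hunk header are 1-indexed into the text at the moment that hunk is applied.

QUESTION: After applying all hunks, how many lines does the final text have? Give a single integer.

Answer: 7

Derivation:
Hunk 1: at line 1 remove [kdd,gzof,gorc] add [qnixx,eluyd] -> 10 lines: efku wqo qnixx eluyd kwy hiv yyomy mioq alg xxy
Hunk 2: at line 1 remove [wqo,qnixx] add [ofc,fmup] -> 10 lines: efku ofc fmup eluyd kwy hiv yyomy mioq alg xxy
Hunk 3: at line 6 remove [yyomy,mioq] add [zebbc] -> 9 lines: efku ofc fmup eluyd kwy hiv zebbc alg xxy
Hunk 4: at line 1 remove [fmup,eluyd,kwy] add [oox] -> 7 lines: efku ofc oox hiv zebbc alg xxy
Hunk 5: at line 1 remove [ofc,oox,hiv] add [wygwx,jfbhn,cyojq] -> 7 lines: efku wygwx jfbhn cyojq zebbc alg xxy
Final line count: 7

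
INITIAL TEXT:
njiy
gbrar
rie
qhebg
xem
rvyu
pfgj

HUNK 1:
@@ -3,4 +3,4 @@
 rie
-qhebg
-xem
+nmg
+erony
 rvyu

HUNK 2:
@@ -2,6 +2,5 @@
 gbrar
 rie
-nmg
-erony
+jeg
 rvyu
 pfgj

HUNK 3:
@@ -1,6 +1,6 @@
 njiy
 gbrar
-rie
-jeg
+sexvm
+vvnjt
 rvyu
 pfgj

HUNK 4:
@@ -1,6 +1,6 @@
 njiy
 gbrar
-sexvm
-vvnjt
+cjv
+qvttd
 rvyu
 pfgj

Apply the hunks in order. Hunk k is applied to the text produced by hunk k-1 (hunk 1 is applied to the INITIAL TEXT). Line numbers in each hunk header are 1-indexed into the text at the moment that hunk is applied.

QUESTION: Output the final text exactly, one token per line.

Answer: njiy
gbrar
cjv
qvttd
rvyu
pfgj

Derivation:
Hunk 1: at line 3 remove [qhebg,xem] add [nmg,erony] -> 7 lines: njiy gbrar rie nmg erony rvyu pfgj
Hunk 2: at line 2 remove [nmg,erony] add [jeg] -> 6 lines: njiy gbrar rie jeg rvyu pfgj
Hunk 3: at line 1 remove [rie,jeg] add [sexvm,vvnjt] -> 6 lines: njiy gbrar sexvm vvnjt rvyu pfgj
Hunk 4: at line 1 remove [sexvm,vvnjt] add [cjv,qvttd] -> 6 lines: njiy gbrar cjv qvttd rvyu pfgj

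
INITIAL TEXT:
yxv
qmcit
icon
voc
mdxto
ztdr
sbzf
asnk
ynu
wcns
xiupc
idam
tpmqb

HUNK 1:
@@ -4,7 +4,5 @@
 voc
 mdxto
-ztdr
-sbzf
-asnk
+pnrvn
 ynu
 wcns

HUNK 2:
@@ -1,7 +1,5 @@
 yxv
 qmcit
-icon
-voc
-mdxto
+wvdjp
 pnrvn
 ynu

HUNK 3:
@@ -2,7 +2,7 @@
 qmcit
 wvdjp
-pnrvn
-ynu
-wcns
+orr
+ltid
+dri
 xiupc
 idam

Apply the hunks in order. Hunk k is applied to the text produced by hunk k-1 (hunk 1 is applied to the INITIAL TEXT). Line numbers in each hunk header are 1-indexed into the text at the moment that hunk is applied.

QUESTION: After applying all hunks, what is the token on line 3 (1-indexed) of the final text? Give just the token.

Answer: wvdjp

Derivation:
Hunk 1: at line 4 remove [ztdr,sbzf,asnk] add [pnrvn] -> 11 lines: yxv qmcit icon voc mdxto pnrvn ynu wcns xiupc idam tpmqb
Hunk 2: at line 1 remove [icon,voc,mdxto] add [wvdjp] -> 9 lines: yxv qmcit wvdjp pnrvn ynu wcns xiupc idam tpmqb
Hunk 3: at line 2 remove [pnrvn,ynu,wcns] add [orr,ltid,dri] -> 9 lines: yxv qmcit wvdjp orr ltid dri xiupc idam tpmqb
Final line 3: wvdjp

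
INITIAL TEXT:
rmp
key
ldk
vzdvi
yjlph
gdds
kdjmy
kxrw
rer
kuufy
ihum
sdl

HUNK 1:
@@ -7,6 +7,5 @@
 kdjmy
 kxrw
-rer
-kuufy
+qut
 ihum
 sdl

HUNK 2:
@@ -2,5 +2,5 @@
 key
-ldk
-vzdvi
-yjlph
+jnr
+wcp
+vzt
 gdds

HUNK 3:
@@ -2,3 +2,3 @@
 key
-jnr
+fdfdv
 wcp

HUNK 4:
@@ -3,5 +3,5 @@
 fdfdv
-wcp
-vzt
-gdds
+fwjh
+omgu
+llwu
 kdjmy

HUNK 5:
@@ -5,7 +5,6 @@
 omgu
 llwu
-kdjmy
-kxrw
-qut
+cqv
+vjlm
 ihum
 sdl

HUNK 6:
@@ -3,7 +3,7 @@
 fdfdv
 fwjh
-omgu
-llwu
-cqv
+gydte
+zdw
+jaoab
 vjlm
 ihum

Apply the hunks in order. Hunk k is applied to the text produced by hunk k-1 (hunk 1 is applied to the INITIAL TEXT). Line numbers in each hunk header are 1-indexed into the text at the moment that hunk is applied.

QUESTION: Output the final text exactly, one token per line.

Hunk 1: at line 7 remove [rer,kuufy] add [qut] -> 11 lines: rmp key ldk vzdvi yjlph gdds kdjmy kxrw qut ihum sdl
Hunk 2: at line 2 remove [ldk,vzdvi,yjlph] add [jnr,wcp,vzt] -> 11 lines: rmp key jnr wcp vzt gdds kdjmy kxrw qut ihum sdl
Hunk 3: at line 2 remove [jnr] add [fdfdv] -> 11 lines: rmp key fdfdv wcp vzt gdds kdjmy kxrw qut ihum sdl
Hunk 4: at line 3 remove [wcp,vzt,gdds] add [fwjh,omgu,llwu] -> 11 lines: rmp key fdfdv fwjh omgu llwu kdjmy kxrw qut ihum sdl
Hunk 5: at line 5 remove [kdjmy,kxrw,qut] add [cqv,vjlm] -> 10 lines: rmp key fdfdv fwjh omgu llwu cqv vjlm ihum sdl
Hunk 6: at line 3 remove [omgu,llwu,cqv] add [gydte,zdw,jaoab] -> 10 lines: rmp key fdfdv fwjh gydte zdw jaoab vjlm ihum sdl

Answer: rmp
key
fdfdv
fwjh
gydte
zdw
jaoab
vjlm
ihum
sdl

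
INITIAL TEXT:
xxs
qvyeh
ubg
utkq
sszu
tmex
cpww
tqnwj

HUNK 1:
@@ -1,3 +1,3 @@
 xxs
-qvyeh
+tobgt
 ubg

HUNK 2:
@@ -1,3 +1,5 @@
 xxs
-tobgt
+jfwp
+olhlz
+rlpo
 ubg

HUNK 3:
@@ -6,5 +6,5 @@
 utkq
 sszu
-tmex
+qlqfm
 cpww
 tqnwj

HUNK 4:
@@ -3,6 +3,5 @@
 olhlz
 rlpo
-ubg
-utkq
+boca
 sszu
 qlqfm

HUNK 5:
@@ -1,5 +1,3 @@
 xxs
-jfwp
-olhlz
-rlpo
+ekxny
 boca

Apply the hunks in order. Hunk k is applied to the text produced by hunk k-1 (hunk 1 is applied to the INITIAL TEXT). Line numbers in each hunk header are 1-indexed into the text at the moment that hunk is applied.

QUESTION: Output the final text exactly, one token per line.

Hunk 1: at line 1 remove [qvyeh] add [tobgt] -> 8 lines: xxs tobgt ubg utkq sszu tmex cpww tqnwj
Hunk 2: at line 1 remove [tobgt] add [jfwp,olhlz,rlpo] -> 10 lines: xxs jfwp olhlz rlpo ubg utkq sszu tmex cpww tqnwj
Hunk 3: at line 6 remove [tmex] add [qlqfm] -> 10 lines: xxs jfwp olhlz rlpo ubg utkq sszu qlqfm cpww tqnwj
Hunk 4: at line 3 remove [ubg,utkq] add [boca] -> 9 lines: xxs jfwp olhlz rlpo boca sszu qlqfm cpww tqnwj
Hunk 5: at line 1 remove [jfwp,olhlz,rlpo] add [ekxny] -> 7 lines: xxs ekxny boca sszu qlqfm cpww tqnwj

Answer: xxs
ekxny
boca
sszu
qlqfm
cpww
tqnwj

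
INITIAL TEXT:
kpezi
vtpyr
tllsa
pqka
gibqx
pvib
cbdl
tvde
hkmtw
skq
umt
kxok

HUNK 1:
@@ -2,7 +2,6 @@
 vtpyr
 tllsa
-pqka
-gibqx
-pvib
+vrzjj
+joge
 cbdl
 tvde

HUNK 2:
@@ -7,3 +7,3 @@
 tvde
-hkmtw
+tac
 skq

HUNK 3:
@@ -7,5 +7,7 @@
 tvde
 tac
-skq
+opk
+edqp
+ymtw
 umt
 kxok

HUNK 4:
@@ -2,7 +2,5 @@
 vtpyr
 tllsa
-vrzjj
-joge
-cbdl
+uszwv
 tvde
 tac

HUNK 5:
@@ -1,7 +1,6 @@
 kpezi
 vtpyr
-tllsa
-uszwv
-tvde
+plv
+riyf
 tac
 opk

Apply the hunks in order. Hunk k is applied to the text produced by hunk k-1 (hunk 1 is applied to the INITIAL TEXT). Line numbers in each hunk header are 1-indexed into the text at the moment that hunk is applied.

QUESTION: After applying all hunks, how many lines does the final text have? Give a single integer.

Hunk 1: at line 2 remove [pqka,gibqx,pvib] add [vrzjj,joge] -> 11 lines: kpezi vtpyr tllsa vrzjj joge cbdl tvde hkmtw skq umt kxok
Hunk 2: at line 7 remove [hkmtw] add [tac] -> 11 lines: kpezi vtpyr tllsa vrzjj joge cbdl tvde tac skq umt kxok
Hunk 3: at line 7 remove [skq] add [opk,edqp,ymtw] -> 13 lines: kpezi vtpyr tllsa vrzjj joge cbdl tvde tac opk edqp ymtw umt kxok
Hunk 4: at line 2 remove [vrzjj,joge,cbdl] add [uszwv] -> 11 lines: kpezi vtpyr tllsa uszwv tvde tac opk edqp ymtw umt kxok
Hunk 5: at line 1 remove [tllsa,uszwv,tvde] add [plv,riyf] -> 10 lines: kpezi vtpyr plv riyf tac opk edqp ymtw umt kxok
Final line count: 10

Answer: 10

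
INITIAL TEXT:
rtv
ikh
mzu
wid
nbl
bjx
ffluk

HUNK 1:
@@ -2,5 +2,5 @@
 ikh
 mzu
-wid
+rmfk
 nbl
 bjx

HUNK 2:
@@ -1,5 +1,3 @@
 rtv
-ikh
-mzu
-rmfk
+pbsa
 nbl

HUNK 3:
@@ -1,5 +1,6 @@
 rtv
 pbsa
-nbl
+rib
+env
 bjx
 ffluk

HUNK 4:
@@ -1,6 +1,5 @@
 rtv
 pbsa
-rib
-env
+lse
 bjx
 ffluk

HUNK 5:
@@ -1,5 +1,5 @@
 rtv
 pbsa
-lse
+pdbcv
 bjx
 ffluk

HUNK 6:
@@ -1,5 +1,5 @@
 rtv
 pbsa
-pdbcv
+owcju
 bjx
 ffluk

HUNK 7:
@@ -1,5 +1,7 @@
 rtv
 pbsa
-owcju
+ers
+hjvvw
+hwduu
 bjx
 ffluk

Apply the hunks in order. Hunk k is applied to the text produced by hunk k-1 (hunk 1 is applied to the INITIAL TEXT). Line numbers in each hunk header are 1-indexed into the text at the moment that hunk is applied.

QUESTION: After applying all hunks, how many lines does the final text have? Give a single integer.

Hunk 1: at line 2 remove [wid] add [rmfk] -> 7 lines: rtv ikh mzu rmfk nbl bjx ffluk
Hunk 2: at line 1 remove [ikh,mzu,rmfk] add [pbsa] -> 5 lines: rtv pbsa nbl bjx ffluk
Hunk 3: at line 1 remove [nbl] add [rib,env] -> 6 lines: rtv pbsa rib env bjx ffluk
Hunk 4: at line 1 remove [rib,env] add [lse] -> 5 lines: rtv pbsa lse bjx ffluk
Hunk 5: at line 1 remove [lse] add [pdbcv] -> 5 lines: rtv pbsa pdbcv bjx ffluk
Hunk 6: at line 1 remove [pdbcv] add [owcju] -> 5 lines: rtv pbsa owcju bjx ffluk
Hunk 7: at line 1 remove [owcju] add [ers,hjvvw,hwduu] -> 7 lines: rtv pbsa ers hjvvw hwduu bjx ffluk
Final line count: 7

Answer: 7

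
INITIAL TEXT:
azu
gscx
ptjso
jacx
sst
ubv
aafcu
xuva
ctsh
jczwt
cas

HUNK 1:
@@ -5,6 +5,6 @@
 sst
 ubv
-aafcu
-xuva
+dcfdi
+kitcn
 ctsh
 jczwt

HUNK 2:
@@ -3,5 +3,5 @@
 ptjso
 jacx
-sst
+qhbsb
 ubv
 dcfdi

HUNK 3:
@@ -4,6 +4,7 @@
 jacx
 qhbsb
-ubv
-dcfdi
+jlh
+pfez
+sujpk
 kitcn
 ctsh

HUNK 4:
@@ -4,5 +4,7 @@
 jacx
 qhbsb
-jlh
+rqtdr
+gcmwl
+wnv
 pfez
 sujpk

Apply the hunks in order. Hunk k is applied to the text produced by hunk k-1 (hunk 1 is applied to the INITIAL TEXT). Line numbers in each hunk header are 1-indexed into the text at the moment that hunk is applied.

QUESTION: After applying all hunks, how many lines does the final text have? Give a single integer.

Answer: 14

Derivation:
Hunk 1: at line 5 remove [aafcu,xuva] add [dcfdi,kitcn] -> 11 lines: azu gscx ptjso jacx sst ubv dcfdi kitcn ctsh jczwt cas
Hunk 2: at line 3 remove [sst] add [qhbsb] -> 11 lines: azu gscx ptjso jacx qhbsb ubv dcfdi kitcn ctsh jczwt cas
Hunk 3: at line 4 remove [ubv,dcfdi] add [jlh,pfez,sujpk] -> 12 lines: azu gscx ptjso jacx qhbsb jlh pfez sujpk kitcn ctsh jczwt cas
Hunk 4: at line 4 remove [jlh] add [rqtdr,gcmwl,wnv] -> 14 lines: azu gscx ptjso jacx qhbsb rqtdr gcmwl wnv pfez sujpk kitcn ctsh jczwt cas
Final line count: 14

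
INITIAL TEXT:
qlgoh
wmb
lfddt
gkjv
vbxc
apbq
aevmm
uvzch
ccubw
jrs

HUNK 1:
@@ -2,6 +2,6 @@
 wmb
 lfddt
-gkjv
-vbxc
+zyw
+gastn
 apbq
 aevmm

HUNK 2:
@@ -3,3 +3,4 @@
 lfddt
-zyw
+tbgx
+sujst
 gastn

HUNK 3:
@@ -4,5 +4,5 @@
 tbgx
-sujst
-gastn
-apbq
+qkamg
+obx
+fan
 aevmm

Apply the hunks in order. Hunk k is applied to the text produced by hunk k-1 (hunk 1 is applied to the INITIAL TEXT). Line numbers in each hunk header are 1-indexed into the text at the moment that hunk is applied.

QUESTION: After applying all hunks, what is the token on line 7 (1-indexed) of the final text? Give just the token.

Hunk 1: at line 2 remove [gkjv,vbxc] add [zyw,gastn] -> 10 lines: qlgoh wmb lfddt zyw gastn apbq aevmm uvzch ccubw jrs
Hunk 2: at line 3 remove [zyw] add [tbgx,sujst] -> 11 lines: qlgoh wmb lfddt tbgx sujst gastn apbq aevmm uvzch ccubw jrs
Hunk 3: at line 4 remove [sujst,gastn,apbq] add [qkamg,obx,fan] -> 11 lines: qlgoh wmb lfddt tbgx qkamg obx fan aevmm uvzch ccubw jrs
Final line 7: fan

Answer: fan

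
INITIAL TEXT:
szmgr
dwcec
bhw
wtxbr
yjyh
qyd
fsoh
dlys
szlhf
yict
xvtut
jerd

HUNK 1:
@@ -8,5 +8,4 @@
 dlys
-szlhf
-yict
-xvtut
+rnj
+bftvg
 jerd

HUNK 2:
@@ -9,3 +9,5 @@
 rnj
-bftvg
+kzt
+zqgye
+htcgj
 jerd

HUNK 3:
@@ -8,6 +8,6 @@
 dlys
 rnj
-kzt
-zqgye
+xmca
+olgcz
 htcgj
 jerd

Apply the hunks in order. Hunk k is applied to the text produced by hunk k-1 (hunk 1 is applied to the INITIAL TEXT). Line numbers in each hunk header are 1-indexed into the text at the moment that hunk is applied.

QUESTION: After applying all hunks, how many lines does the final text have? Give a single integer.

Answer: 13

Derivation:
Hunk 1: at line 8 remove [szlhf,yict,xvtut] add [rnj,bftvg] -> 11 lines: szmgr dwcec bhw wtxbr yjyh qyd fsoh dlys rnj bftvg jerd
Hunk 2: at line 9 remove [bftvg] add [kzt,zqgye,htcgj] -> 13 lines: szmgr dwcec bhw wtxbr yjyh qyd fsoh dlys rnj kzt zqgye htcgj jerd
Hunk 3: at line 8 remove [kzt,zqgye] add [xmca,olgcz] -> 13 lines: szmgr dwcec bhw wtxbr yjyh qyd fsoh dlys rnj xmca olgcz htcgj jerd
Final line count: 13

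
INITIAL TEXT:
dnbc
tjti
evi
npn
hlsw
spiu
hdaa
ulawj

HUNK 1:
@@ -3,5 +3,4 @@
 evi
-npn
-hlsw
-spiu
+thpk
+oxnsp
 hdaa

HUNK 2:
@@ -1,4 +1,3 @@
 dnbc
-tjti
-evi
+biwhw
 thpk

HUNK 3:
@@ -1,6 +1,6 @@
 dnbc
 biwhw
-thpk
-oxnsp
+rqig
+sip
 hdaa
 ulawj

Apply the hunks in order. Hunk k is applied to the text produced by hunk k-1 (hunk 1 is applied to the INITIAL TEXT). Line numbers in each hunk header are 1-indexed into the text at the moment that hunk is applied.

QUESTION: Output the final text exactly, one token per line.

Hunk 1: at line 3 remove [npn,hlsw,spiu] add [thpk,oxnsp] -> 7 lines: dnbc tjti evi thpk oxnsp hdaa ulawj
Hunk 2: at line 1 remove [tjti,evi] add [biwhw] -> 6 lines: dnbc biwhw thpk oxnsp hdaa ulawj
Hunk 3: at line 1 remove [thpk,oxnsp] add [rqig,sip] -> 6 lines: dnbc biwhw rqig sip hdaa ulawj

Answer: dnbc
biwhw
rqig
sip
hdaa
ulawj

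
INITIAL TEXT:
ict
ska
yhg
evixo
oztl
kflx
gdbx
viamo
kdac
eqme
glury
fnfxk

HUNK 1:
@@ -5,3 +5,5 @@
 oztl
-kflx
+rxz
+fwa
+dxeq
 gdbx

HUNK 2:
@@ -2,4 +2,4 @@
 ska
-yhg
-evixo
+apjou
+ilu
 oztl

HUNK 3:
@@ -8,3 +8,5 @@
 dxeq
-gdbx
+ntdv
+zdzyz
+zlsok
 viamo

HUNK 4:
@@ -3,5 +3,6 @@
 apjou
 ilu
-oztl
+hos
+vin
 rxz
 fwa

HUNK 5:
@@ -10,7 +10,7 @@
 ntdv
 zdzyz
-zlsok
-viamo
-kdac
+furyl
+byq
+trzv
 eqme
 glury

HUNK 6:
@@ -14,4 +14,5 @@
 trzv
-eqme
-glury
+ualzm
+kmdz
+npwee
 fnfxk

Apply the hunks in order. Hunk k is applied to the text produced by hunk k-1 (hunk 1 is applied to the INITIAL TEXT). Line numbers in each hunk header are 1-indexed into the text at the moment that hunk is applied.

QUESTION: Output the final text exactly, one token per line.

Hunk 1: at line 5 remove [kflx] add [rxz,fwa,dxeq] -> 14 lines: ict ska yhg evixo oztl rxz fwa dxeq gdbx viamo kdac eqme glury fnfxk
Hunk 2: at line 2 remove [yhg,evixo] add [apjou,ilu] -> 14 lines: ict ska apjou ilu oztl rxz fwa dxeq gdbx viamo kdac eqme glury fnfxk
Hunk 3: at line 8 remove [gdbx] add [ntdv,zdzyz,zlsok] -> 16 lines: ict ska apjou ilu oztl rxz fwa dxeq ntdv zdzyz zlsok viamo kdac eqme glury fnfxk
Hunk 4: at line 3 remove [oztl] add [hos,vin] -> 17 lines: ict ska apjou ilu hos vin rxz fwa dxeq ntdv zdzyz zlsok viamo kdac eqme glury fnfxk
Hunk 5: at line 10 remove [zlsok,viamo,kdac] add [furyl,byq,trzv] -> 17 lines: ict ska apjou ilu hos vin rxz fwa dxeq ntdv zdzyz furyl byq trzv eqme glury fnfxk
Hunk 6: at line 14 remove [eqme,glury] add [ualzm,kmdz,npwee] -> 18 lines: ict ska apjou ilu hos vin rxz fwa dxeq ntdv zdzyz furyl byq trzv ualzm kmdz npwee fnfxk

Answer: ict
ska
apjou
ilu
hos
vin
rxz
fwa
dxeq
ntdv
zdzyz
furyl
byq
trzv
ualzm
kmdz
npwee
fnfxk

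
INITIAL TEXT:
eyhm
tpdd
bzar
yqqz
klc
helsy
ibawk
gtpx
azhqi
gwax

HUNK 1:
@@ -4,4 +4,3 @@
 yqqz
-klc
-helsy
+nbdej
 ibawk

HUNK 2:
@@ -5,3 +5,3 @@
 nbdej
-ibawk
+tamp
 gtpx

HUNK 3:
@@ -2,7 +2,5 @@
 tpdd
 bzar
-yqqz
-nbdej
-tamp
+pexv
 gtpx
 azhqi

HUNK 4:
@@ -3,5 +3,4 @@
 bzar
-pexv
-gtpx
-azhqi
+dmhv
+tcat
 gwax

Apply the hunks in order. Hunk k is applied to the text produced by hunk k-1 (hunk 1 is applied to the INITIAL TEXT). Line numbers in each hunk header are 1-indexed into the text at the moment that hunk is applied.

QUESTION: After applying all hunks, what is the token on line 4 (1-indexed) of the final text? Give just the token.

Answer: dmhv

Derivation:
Hunk 1: at line 4 remove [klc,helsy] add [nbdej] -> 9 lines: eyhm tpdd bzar yqqz nbdej ibawk gtpx azhqi gwax
Hunk 2: at line 5 remove [ibawk] add [tamp] -> 9 lines: eyhm tpdd bzar yqqz nbdej tamp gtpx azhqi gwax
Hunk 3: at line 2 remove [yqqz,nbdej,tamp] add [pexv] -> 7 lines: eyhm tpdd bzar pexv gtpx azhqi gwax
Hunk 4: at line 3 remove [pexv,gtpx,azhqi] add [dmhv,tcat] -> 6 lines: eyhm tpdd bzar dmhv tcat gwax
Final line 4: dmhv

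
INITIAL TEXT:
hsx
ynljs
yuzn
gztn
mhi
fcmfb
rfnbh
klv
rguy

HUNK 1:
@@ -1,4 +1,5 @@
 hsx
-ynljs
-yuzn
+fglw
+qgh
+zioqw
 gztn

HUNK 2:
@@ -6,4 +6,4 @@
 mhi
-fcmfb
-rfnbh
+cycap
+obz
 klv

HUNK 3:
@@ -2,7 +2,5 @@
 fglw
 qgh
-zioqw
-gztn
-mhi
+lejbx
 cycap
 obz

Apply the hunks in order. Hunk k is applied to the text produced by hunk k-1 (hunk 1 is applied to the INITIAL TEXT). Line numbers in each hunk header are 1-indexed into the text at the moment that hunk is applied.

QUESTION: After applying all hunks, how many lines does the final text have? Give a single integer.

Answer: 8

Derivation:
Hunk 1: at line 1 remove [ynljs,yuzn] add [fglw,qgh,zioqw] -> 10 lines: hsx fglw qgh zioqw gztn mhi fcmfb rfnbh klv rguy
Hunk 2: at line 6 remove [fcmfb,rfnbh] add [cycap,obz] -> 10 lines: hsx fglw qgh zioqw gztn mhi cycap obz klv rguy
Hunk 3: at line 2 remove [zioqw,gztn,mhi] add [lejbx] -> 8 lines: hsx fglw qgh lejbx cycap obz klv rguy
Final line count: 8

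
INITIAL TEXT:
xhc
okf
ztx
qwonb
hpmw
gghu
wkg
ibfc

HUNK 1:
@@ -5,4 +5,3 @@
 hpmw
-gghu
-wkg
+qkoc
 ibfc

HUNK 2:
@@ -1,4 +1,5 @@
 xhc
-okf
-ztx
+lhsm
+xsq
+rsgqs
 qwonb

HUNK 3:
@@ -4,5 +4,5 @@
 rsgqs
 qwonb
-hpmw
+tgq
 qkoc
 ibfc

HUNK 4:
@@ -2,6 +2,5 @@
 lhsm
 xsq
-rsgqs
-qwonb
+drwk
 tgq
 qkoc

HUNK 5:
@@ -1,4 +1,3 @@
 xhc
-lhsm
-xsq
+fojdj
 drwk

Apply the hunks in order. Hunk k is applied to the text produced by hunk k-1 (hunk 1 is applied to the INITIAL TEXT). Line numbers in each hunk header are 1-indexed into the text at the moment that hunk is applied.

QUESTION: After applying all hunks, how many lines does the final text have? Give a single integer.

Hunk 1: at line 5 remove [gghu,wkg] add [qkoc] -> 7 lines: xhc okf ztx qwonb hpmw qkoc ibfc
Hunk 2: at line 1 remove [okf,ztx] add [lhsm,xsq,rsgqs] -> 8 lines: xhc lhsm xsq rsgqs qwonb hpmw qkoc ibfc
Hunk 3: at line 4 remove [hpmw] add [tgq] -> 8 lines: xhc lhsm xsq rsgqs qwonb tgq qkoc ibfc
Hunk 4: at line 2 remove [rsgqs,qwonb] add [drwk] -> 7 lines: xhc lhsm xsq drwk tgq qkoc ibfc
Hunk 5: at line 1 remove [lhsm,xsq] add [fojdj] -> 6 lines: xhc fojdj drwk tgq qkoc ibfc
Final line count: 6

Answer: 6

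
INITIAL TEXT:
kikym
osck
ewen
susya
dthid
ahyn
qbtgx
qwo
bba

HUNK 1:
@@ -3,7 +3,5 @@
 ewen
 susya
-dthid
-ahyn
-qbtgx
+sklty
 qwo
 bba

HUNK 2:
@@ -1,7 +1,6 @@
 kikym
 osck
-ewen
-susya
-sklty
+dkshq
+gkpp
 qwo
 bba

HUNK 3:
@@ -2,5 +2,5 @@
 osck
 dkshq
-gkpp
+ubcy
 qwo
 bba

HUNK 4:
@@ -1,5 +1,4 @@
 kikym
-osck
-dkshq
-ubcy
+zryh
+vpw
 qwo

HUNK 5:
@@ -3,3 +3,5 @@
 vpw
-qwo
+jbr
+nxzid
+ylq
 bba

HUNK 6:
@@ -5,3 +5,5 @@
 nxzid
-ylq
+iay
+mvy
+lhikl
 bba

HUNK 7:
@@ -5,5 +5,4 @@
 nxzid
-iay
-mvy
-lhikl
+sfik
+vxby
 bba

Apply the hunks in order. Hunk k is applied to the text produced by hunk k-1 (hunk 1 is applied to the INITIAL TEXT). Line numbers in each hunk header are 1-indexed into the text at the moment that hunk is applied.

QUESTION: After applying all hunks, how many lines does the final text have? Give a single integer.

Hunk 1: at line 3 remove [dthid,ahyn,qbtgx] add [sklty] -> 7 lines: kikym osck ewen susya sklty qwo bba
Hunk 2: at line 1 remove [ewen,susya,sklty] add [dkshq,gkpp] -> 6 lines: kikym osck dkshq gkpp qwo bba
Hunk 3: at line 2 remove [gkpp] add [ubcy] -> 6 lines: kikym osck dkshq ubcy qwo bba
Hunk 4: at line 1 remove [osck,dkshq,ubcy] add [zryh,vpw] -> 5 lines: kikym zryh vpw qwo bba
Hunk 5: at line 3 remove [qwo] add [jbr,nxzid,ylq] -> 7 lines: kikym zryh vpw jbr nxzid ylq bba
Hunk 6: at line 5 remove [ylq] add [iay,mvy,lhikl] -> 9 lines: kikym zryh vpw jbr nxzid iay mvy lhikl bba
Hunk 7: at line 5 remove [iay,mvy,lhikl] add [sfik,vxby] -> 8 lines: kikym zryh vpw jbr nxzid sfik vxby bba
Final line count: 8

Answer: 8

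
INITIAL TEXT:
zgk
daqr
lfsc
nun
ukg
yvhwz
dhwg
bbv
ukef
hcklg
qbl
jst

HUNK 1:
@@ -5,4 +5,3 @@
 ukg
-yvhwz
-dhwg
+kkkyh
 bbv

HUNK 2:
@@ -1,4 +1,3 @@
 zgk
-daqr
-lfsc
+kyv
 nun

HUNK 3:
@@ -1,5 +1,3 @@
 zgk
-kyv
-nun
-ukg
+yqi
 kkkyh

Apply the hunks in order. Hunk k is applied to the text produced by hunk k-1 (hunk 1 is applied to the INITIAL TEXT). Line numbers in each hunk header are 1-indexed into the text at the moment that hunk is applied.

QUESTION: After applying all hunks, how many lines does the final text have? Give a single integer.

Answer: 8

Derivation:
Hunk 1: at line 5 remove [yvhwz,dhwg] add [kkkyh] -> 11 lines: zgk daqr lfsc nun ukg kkkyh bbv ukef hcklg qbl jst
Hunk 2: at line 1 remove [daqr,lfsc] add [kyv] -> 10 lines: zgk kyv nun ukg kkkyh bbv ukef hcklg qbl jst
Hunk 3: at line 1 remove [kyv,nun,ukg] add [yqi] -> 8 lines: zgk yqi kkkyh bbv ukef hcklg qbl jst
Final line count: 8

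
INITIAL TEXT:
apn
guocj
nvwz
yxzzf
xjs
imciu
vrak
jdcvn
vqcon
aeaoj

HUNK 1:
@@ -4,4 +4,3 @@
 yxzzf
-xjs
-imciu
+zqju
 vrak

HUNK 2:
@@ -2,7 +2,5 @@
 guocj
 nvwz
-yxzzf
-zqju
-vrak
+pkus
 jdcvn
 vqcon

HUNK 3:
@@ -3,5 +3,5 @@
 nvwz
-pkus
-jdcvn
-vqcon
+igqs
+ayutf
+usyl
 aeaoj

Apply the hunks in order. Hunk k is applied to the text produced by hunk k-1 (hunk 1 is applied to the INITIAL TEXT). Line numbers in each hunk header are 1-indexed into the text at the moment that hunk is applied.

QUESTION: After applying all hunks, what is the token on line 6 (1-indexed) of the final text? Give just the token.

Hunk 1: at line 4 remove [xjs,imciu] add [zqju] -> 9 lines: apn guocj nvwz yxzzf zqju vrak jdcvn vqcon aeaoj
Hunk 2: at line 2 remove [yxzzf,zqju,vrak] add [pkus] -> 7 lines: apn guocj nvwz pkus jdcvn vqcon aeaoj
Hunk 3: at line 3 remove [pkus,jdcvn,vqcon] add [igqs,ayutf,usyl] -> 7 lines: apn guocj nvwz igqs ayutf usyl aeaoj
Final line 6: usyl

Answer: usyl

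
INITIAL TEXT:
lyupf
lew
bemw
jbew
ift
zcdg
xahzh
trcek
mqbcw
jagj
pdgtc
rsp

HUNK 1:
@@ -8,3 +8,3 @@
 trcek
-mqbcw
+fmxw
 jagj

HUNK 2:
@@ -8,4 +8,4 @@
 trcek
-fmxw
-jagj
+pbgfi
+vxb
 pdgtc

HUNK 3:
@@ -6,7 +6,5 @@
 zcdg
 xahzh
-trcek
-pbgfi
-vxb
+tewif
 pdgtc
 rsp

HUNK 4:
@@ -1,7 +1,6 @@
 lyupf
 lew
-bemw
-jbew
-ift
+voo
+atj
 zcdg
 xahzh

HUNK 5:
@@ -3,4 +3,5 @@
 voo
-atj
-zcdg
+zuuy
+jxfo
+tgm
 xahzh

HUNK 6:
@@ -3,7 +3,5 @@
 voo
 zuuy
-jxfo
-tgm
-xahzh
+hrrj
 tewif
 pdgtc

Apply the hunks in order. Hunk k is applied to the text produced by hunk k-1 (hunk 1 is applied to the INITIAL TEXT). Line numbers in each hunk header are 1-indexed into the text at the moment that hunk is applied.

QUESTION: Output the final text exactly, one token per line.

Hunk 1: at line 8 remove [mqbcw] add [fmxw] -> 12 lines: lyupf lew bemw jbew ift zcdg xahzh trcek fmxw jagj pdgtc rsp
Hunk 2: at line 8 remove [fmxw,jagj] add [pbgfi,vxb] -> 12 lines: lyupf lew bemw jbew ift zcdg xahzh trcek pbgfi vxb pdgtc rsp
Hunk 3: at line 6 remove [trcek,pbgfi,vxb] add [tewif] -> 10 lines: lyupf lew bemw jbew ift zcdg xahzh tewif pdgtc rsp
Hunk 4: at line 1 remove [bemw,jbew,ift] add [voo,atj] -> 9 lines: lyupf lew voo atj zcdg xahzh tewif pdgtc rsp
Hunk 5: at line 3 remove [atj,zcdg] add [zuuy,jxfo,tgm] -> 10 lines: lyupf lew voo zuuy jxfo tgm xahzh tewif pdgtc rsp
Hunk 6: at line 3 remove [jxfo,tgm,xahzh] add [hrrj] -> 8 lines: lyupf lew voo zuuy hrrj tewif pdgtc rsp

Answer: lyupf
lew
voo
zuuy
hrrj
tewif
pdgtc
rsp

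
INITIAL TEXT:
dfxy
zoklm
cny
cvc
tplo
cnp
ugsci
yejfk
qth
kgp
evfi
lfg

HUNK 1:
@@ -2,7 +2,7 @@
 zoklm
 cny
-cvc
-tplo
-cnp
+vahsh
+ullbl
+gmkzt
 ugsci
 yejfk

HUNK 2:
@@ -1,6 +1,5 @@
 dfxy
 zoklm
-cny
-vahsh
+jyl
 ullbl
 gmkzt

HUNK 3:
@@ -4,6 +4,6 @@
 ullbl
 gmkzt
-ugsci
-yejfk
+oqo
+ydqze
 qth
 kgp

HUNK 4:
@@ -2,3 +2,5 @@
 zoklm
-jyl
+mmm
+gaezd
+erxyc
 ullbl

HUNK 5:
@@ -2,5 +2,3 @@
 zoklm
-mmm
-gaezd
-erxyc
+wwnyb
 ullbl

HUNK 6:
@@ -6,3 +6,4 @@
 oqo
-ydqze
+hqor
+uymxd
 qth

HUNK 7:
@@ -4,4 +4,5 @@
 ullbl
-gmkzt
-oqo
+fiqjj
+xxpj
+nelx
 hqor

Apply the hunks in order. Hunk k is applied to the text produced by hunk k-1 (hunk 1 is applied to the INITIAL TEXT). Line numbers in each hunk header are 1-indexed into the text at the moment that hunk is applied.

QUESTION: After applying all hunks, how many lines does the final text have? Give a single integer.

Hunk 1: at line 2 remove [cvc,tplo,cnp] add [vahsh,ullbl,gmkzt] -> 12 lines: dfxy zoklm cny vahsh ullbl gmkzt ugsci yejfk qth kgp evfi lfg
Hunk 2: at line 1 remove [cny,vahsh] add [jyl] -> 11 lines: dfxy zoklm jyl ullbl gmkzt ugsci yejfk qth kgp evfi lfg
Hunk 3: at line 4 remove [ugsci,yejfk] add [oqo,ydqze] -> 11 lines: dfxy zoklm jyl ullbl gmkzt oqo ydqze qth kgp evfi lfg
Hunk 4: at line 2 remove [jyl] add [mmm,gaezd,erxyc] -> 13 lines: dfxy zoklm mmm gaezd erxyc ullbl gmkzt oqo ydqze qth kgp evfi lfg
Hunk 5: at line 2 remove [mmm,gaezd,erxyc] add [wwnyb] -> 11 lines: dfxy zoklm wwnyb ullbl gmkzt oqo ydqze qth kgp evfi lfg
Hunk 6: at line 6 remove [ydqze] add [hqor,uymxd] -> 12 lines: dfxy zoklm wwnyb ullbl gmkzt oqo hqor uymxd qth kgp evfi lfg
Hunk 7: at line 4 remove [gmkzt,oqo] add [fiqjj,xxpj,nelx] -> 13 lines: dfxy zoklm wwnyb ullbl fiqjj xxpj nelx hqor uymxd qth kgp evfi lfg
Final line count: 13

Answer: 13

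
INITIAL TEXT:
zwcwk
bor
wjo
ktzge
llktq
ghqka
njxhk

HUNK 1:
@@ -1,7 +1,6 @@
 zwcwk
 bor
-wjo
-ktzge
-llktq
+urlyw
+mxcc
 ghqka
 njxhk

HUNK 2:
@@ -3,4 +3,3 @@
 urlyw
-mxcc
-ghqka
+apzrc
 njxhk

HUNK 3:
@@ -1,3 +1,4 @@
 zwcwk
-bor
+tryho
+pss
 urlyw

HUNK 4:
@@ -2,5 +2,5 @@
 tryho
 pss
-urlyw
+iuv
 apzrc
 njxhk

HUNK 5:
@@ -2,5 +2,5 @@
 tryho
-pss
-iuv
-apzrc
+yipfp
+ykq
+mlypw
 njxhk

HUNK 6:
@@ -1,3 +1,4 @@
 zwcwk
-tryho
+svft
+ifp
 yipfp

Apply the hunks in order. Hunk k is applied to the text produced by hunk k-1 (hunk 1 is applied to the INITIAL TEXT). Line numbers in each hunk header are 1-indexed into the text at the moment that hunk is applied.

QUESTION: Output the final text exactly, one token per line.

Answer: zwcwk
svft
ifp
yipfp
ykq
mlypw
njxhk

Derivation:
Hunk 1: at line 1 remove [wjo,ktzge,llktq] add [urlyw,mxcc] -> 6 lines: zwcwk bor urlyw mxcc ghqka njxhk
Hunk 2: at line 3 remove [mxcc,ghqka] add [apzrc] -> 5 lines: zwcwk bor urlyw apzrc njxhk
Hunk 3: at line 1 remove [bor] add [tryho,pss] -> 6 lines: zwcwk tryho pss urlyw apzrc njxhk
Hunk 4: at line 2 remove [urlyw] add [iuv] -> 6 lines: zwcwk tryho pss iuv apzrc njxhk
Hunk 5: at line 2 remove [pss,iuv,apzrc] add [yipfp,ykq,mlypw] -> 6 lines: zwcwk tryho yipfp ykq mlypw njxhk
Hunk 6: at line 1 remove [tryho] add [svft,ifp] -> 7 lines: zwcwk svft ifp yipfp ykq mlypw njxhk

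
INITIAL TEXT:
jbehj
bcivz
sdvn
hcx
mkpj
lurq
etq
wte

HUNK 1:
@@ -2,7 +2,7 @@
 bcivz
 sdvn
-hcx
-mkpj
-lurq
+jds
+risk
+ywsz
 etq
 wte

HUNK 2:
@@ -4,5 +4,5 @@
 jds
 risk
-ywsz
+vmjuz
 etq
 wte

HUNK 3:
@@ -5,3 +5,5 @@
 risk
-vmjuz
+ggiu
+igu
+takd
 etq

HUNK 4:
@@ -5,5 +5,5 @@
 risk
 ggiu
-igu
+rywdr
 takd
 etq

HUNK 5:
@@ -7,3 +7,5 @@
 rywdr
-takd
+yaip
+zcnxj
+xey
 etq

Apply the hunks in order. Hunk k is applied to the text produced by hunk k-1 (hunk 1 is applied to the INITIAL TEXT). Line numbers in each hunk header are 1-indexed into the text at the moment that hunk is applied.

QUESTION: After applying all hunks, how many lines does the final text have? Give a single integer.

Hunk 1: at line 2 remove [hcx,mkpj,lurq] add [jds,risk,ywsz] -> 8 lines: jbehj bcivz sdvn jds risk ywsz etq wte
Hunk 2: at line 4 remove [ywsz] add [vmjuz] -> 8 lines: jbehj bcivz sdvn jds risk vmjuz etq wte
Hunk 3: at line 5 remove [vmjuz] add [ggiu,igu,takd] -> 10 lines: jbehj bcivz sdvn jds risk ggiu igu takd etq wte
Hunk 4: at line 5 remove [igu] add [rywdr] -> 10 lines: jbehj bcivz sdvn jds risk ggiu rywdr takd etq wte
Hunk 5: at line 7 remove [takd] add [yaip,zcnxj,xey] -> 12 lines: jbehj bcivz sdvn jds risk ggiu rywdr yaip zcnxj xey etq wte
Final line count: 12

Answer: 12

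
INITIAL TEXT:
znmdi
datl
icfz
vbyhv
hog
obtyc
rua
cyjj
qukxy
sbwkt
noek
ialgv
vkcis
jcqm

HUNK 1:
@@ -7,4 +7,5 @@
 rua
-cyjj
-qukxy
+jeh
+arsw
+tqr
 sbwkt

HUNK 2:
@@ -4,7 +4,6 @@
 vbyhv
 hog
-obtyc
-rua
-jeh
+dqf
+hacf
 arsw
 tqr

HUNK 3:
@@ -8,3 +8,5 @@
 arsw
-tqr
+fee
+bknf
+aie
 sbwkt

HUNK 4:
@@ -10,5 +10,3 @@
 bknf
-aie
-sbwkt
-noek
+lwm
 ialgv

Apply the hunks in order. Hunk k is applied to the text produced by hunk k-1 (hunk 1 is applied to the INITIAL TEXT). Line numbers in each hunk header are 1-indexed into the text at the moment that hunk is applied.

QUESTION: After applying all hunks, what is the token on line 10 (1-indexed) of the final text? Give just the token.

Answer: bknf

Derivation:
Hunk 1: at line 7 remove [cyjj,qukxy] add [jeh,arsw,tqr] -> 15 lines: znmdi datl icfz vbyhv hog obtyc rua jeh arsw tqr sbwkt noek ialgv vkcis jcqm
Hunk 2: at line 4 remove [obtyc,rua,jeh] add [dqf,hacf] -> 14 lines: znmdi datl icfz vbyhv hog dqf hacf arsw tqr sbwkt noek ialgv vkcis jcqm
Hunk 3: at line 8 remove [tqr] add [fee,bknf,aie] -> 16 lines: znmdi datl icfz vbyhv hog dqf hacf arsw fee bknf aie sbwkt noek ialgv vkcis jcqm
Hunk 4: at line 10 remove [aie,sbwkt,noek] add [lwm] -> 14 lines: znmdi datl icfz vbyhv hog dqf hacf arsw fee bknf lwm ialgv vkcis jcqm
Final line 10: bknf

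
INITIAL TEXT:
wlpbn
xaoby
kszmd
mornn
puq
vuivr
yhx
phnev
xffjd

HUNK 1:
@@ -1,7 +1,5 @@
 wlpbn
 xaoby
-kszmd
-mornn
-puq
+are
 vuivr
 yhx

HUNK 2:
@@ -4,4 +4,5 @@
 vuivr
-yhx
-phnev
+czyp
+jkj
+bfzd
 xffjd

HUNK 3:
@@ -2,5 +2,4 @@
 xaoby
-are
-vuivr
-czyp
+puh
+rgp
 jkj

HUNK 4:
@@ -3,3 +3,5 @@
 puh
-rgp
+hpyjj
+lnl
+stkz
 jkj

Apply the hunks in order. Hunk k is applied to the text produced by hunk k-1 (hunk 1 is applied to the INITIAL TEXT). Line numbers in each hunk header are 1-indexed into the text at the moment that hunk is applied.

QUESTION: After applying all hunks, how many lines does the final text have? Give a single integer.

Answer: 9

Derivation:
Hunk 1: at line 1 remove [kszmd,mornn,puq] add [are] -> 7 lines: wlpbn xaoby are vuivr yhx phnev xffjd
Hunk 2: at line 4 remove [yhx,phnev] add [czyp,jkj,bfzd] -> 8 lines: wlpbn xaoby are vuivr czyp jkj bfzd xffjd
Hunk 3: at line 2 remove [are,vuivr,czyp] add [puh,rgp] -> 7 lines: wlpbn xaoby puh rgp jkj bfzd xffjd
Hunk 4: at line 3 remove [rgp] add [hpyjj,lnl,stkz] -> 9 lines: wlpbn xaoby puh hpyjj lnl stkz jkj bfzd xffjd
Final line count: 9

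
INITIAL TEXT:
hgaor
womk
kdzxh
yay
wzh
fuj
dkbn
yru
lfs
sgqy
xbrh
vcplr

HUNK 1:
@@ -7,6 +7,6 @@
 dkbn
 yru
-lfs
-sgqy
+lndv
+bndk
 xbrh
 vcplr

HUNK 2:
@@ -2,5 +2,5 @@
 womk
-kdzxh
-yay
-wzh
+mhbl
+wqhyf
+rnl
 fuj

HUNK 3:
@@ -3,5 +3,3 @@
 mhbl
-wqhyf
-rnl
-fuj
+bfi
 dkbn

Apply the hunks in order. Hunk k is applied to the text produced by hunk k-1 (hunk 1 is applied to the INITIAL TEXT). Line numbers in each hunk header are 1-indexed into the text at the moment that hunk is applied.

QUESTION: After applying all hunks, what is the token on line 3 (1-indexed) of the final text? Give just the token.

Hunk 1: at line 7 remove [lfs,sgqy] add [lndv,bndk] -> 12 lines: hgaor womk kdzxh yay wzh fuj dkbn yru lndv bndk xbrh vcplr
Hunk 2: at line 2 remove [kdzxh,yay,wzh] add [mhbl,wqhyf,rnl] -> 12 lines: hgaor womk mhbl wqhyf rnl fuj dkbn yru lndv bndk xbrh vcplr
Hunk 3: at line 3 remove [wqhyf,rnl,fuj] add [bfi] -> 10 lines: hgaor womk mhbl bfi dkbn yru lndv bndk xbrh vcplr
Final line 3: mhbl

Answer: mhbl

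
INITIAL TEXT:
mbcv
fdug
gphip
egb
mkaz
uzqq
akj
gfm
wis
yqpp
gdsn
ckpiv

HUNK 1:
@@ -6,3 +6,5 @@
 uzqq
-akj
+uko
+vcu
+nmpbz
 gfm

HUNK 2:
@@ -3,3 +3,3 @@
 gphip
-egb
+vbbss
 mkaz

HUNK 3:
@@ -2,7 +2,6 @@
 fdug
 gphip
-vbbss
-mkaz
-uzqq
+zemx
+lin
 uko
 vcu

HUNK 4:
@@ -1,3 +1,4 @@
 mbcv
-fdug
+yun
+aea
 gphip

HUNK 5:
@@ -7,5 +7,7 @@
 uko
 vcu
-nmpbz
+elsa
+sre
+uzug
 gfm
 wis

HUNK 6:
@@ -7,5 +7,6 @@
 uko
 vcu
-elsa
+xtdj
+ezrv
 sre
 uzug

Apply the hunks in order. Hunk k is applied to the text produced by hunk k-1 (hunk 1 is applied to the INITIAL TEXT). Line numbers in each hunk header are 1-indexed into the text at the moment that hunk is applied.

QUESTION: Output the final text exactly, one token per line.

Hunk 1: at line 6 remove [akj] add [uko,vcu,nmpbz] -> 14 lines: mbcv fdug gphip egb mkaz uzqq uko vcu nmpbz gfm wis yqpp gdsn ckpiv
Hunk 2: at line 3 remove [egb] add [vbbss] -> 14 lines: mbcv fdug gphip vbbss mkaz uzqq uko vcu nmpbz gfm wis yqpp gdsn ckpiv
Hunk 3: at line 2 remove [vbbss,mkaz,uzqq] add [zemx,lin] -> 13 lines: mbcv fdug gphip zemx lin uko vcu nmpbz gfm wis yqpp gdsn ckpiv
Hunk 4: at line 1 remove [fdug] add [yun,aea] -> 14 lines: mbcv yun aea gphip zemx lin uko vcu nmpbz gfm wis yqpp gdsn ckpiv
Hunk 5: at line 7 remove [nmpbz] add [elsa,sre,uzug] -> 16 lines: mbcv yun aea gphip zemx lin uko vcu elsa sre uzug gfm wis yqpp gdsn ckpiv
Hunk 6: at line 7 remove [elsa] add [xtdj,ezrv] -> 17 lines: mbcv yun aea gphip zemx lin uko vcu xtdj ezrv sre uzug gfm wis yqpp gdsn ckpiv

Answer: mbcv
yun
aea
gphip
zemx
lin
uko
vcu
xtdj
ezrv
sre
uzug
gfm
wis
yqpp
gdsn
ckpiv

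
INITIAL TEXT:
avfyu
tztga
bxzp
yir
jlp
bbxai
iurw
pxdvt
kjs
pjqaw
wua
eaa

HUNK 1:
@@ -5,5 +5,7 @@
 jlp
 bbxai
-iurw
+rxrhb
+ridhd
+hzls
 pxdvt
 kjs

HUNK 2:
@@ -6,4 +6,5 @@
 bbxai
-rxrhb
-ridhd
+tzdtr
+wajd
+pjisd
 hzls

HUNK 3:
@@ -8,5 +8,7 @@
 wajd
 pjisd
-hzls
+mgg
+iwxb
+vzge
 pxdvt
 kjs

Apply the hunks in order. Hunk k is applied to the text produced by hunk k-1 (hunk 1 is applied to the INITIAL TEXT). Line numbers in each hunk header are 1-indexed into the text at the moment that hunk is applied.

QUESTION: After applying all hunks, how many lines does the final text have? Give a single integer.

Answer: 17

Derivation:
Hunk 1: at line 5 remove [iurw] add [rxrhb,ridhd,hzls] -> 14 lines: avfyu tztga bxzp yir jlp bbxai rxrhb ridhd hzls pxdvt kjs pjqaw wua eaa
Hunk 2: at line 6 remove [rxrhb,ridhd] add [tzdtr,wajd,pjisd] -> 15 lines: avfyu tztga bxzp yir jlp bbxai tzdtr wajd pjisd hzls pxdvt kjs pjqaw wua eaa
Hunk 3: at line 8 remove [hzls] add [mgg,iwxb,vzge] -> 17 lines: avfyu tztga bxzp yir jlp bbxai tzdtr wajd pjisd mgg iwxb vzge pxdvt kjs pjqaw wua eaa
Final line count: 17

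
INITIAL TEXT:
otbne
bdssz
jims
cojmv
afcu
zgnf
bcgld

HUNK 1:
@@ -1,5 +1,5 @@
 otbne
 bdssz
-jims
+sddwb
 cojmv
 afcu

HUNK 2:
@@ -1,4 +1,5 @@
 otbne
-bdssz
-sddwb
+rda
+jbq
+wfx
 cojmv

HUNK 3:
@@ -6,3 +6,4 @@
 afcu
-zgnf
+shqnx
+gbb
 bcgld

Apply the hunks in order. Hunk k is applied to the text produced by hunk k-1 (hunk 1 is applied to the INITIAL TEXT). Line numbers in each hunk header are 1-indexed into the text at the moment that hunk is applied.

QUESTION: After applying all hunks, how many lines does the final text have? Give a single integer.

Hunk 1: at line 1 remove [jims] add [sddwb] -> 7 lines: otbne bdssz sddwb cojmv afcu zgnf bcgld
Hunk 2: at line 1 remove [bdssz,sddwb] add [rda,jbq,wfx] -> 8 lines: otbne rda jbq wfx cojmv afcu zgnf bcgld
Hunk 3: at line 6 remove [zgnf] add [shqnx,gbb] -> 9 lines: otbne rda jbq wfx cojmv afcu shqnx gbb bcgld
Final line count: 9

Answer: 9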